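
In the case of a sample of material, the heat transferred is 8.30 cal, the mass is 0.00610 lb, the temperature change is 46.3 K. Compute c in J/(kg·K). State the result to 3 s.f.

Rearranging Q = m·c·ΔT for c: c = Q/(m·ΔT).
Q = 8.30 cal = 34.73 J; m = 0.00610 lb = 0.002767 kg; ΔT = 46.3 K.
c = 271.1 J/(kg·K)

271 J/(kg·K)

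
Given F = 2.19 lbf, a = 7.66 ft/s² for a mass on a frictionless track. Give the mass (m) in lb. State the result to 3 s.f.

Rearranging: m = F/a.
F = 2.19 lbf = 9.742 N; a = 7.66 ft/s² = 2.335 m/s².
m = 4.172 kg
4.172 kg × (1 lb / 0.4536 kg) = 9.199 lb

9.20 lb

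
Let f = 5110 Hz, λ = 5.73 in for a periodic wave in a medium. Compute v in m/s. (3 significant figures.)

Directly: v = fλ.
f = 5110 Hz; λ = 5.73 in = 0.1455 m.
v = 743.7 m/s

744 m/s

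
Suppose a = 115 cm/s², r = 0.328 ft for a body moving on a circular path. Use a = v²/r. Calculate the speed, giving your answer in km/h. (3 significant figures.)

Rearranging a = v²/r for v: v = √(a·r).
a = 115 cm/s² = 1.150 m/s²; r = 0.328 ft = 0.09997 m.
v = 0.3391 m/s
0.3391 m/s × (1 km/h / 0.2778 m/s) = 1.221 km/h

1.22 km/h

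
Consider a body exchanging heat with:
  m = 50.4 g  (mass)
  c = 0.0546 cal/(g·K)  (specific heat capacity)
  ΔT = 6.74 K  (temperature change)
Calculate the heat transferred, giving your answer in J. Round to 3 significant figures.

Directly: Q = mcΔT.
m = 50.4 g = 0.05040 kg; c = 0.0546 cal/(g·K) = 228.4 J/(kg·K); ΔT = 6.74 K.
Q = 77.60 J

77.6 J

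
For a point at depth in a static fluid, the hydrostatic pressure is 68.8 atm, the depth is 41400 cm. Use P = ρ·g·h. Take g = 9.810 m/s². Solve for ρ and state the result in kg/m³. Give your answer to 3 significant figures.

1720 kg/m³

Rearranging P = ρ·g·h for ρ: ρ = P/(g·h).
P = 68.8 atm = 6.971×10^6 Pa; h = 41400 cm = 414.0 m; g = 9.810 m/s².
ρ = 1716 kg/m³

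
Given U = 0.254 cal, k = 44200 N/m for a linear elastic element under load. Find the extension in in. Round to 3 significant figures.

0.273 in

Solving U = ½k·x² for x: x = √(2U/k).
U = 0.254 cal = 1.063 J; k = 44200 N/m.
x = 0.006935 m
0.006935 m × (1 in / 0.02540 m) = 0.2730 in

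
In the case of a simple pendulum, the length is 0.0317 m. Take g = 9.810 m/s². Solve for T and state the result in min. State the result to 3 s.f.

0.00595 min

T is given directly by: T = 2π√(L/g).
L = 0.0317 m; g = 9.810 m/s².
T = 0.3572 s
0.3572 s × (1 min / 60.00 s) = 0.005953 min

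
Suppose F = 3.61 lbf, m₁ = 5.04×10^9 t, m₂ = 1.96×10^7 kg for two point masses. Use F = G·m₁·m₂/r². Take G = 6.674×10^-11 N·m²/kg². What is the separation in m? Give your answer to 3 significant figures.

20300 m

From Newton's law of gravitation: r = √(G·m₁m₂/F).
F = 3.61 lbf = 16.06 N; m₁ = 5.04×10^9 t = 5.040×10^12 kg; m₂ = 1.96×10^7 kg; G = 6.674×10^-11 N·m²/kg².
r = 20262 m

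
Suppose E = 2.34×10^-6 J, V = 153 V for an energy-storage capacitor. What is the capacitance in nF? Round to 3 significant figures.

Solving E = ½C·V² for C: C = 2E/V².
E = 2.34×10^-6 J; V = 153 V.
C = 1.999×10^-10 F
1.999×10^-10 F × (1 nF / 1.000×10^-9 F) = 0.1999 nF

0.200 nF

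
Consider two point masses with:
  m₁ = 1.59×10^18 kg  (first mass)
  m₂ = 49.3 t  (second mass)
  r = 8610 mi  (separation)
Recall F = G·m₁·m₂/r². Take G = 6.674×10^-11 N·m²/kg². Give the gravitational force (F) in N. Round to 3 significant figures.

0.0272 N

From Newton's law of gravitation: F = Gm₁m₂/r².
m₁ = 1.59×10^18 kg; m₂ = 49.3 t = 49300 kg; r = 8610 mi = 1.386×10^7 m; G = 6.674×10^-11 N·m²/kg².
F = 0.02725 N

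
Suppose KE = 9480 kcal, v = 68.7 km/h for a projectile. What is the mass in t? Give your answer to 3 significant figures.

218 t

Rearranging KE = ½mv² for m: m = 2·KE/v².
KE = 9480 kcal = 3.966×10^7 J; v = 68.7 km/h = 19.08 m/s.
m = 2.178×10^5 kg
2.178×10^5 kg × (1 t / 1000 kg) = 217.8 t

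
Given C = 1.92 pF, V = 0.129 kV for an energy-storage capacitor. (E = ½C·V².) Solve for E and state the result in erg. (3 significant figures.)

0.160 erg

Directly: E = ½CV².
C = 1.92 pF = 1.920×10^-12 F; V = 0.129 kV = 129.0 V.
E = 1.598×10^-8 J
1.598×10^-8 J × (1 erg / 1.000×10^-7 J) = 0.1598 erg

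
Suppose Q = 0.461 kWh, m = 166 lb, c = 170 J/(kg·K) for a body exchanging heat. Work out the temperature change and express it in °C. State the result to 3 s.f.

130 °C

Solving Q = m·c·ΔT for ΔT: ΔT = Q/(m·c).
Q = 0.461 kWh = 1.660×10^6 J; m = 166 lb = 75.30 kg; c = 170 J/(kg·K).
ΔT = 129.7 K
Since 1 °C = 1 K, 129.7 °C.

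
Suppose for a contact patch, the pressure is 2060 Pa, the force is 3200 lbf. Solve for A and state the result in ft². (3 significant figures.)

74.4 ft²

Rearranging: A = F/P.
P = 2060 Pa; F = 3200 lbf = 14234 N.
A = 6.910 m²
6.910 m² × (1 ft² / 0.09290 m²) = 74.38 ft²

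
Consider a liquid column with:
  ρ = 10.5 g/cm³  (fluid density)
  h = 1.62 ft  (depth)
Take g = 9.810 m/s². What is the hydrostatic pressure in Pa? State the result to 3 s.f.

Directly: P = ρgh.
ρ = 10.5 g/cm³ = 10500 kg/m³; h = 1.62 ft = 0.4938 m; g = 9.810 m/s².
P = 50861 Pa  (the unit combination reduces to kg/(m·s²) = Pa)

50900 Pa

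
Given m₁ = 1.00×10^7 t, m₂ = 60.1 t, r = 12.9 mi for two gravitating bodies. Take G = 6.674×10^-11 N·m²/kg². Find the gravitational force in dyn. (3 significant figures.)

From Newton's law of gravitation: F = Gm₁m₂/r².
m₁ = 1.00×10^7 t = 1.000×10^10 kg; m₂ = 60.1 t = 60100 kg; r = 12.9 mi = 20761 m; G = 6.674×10^-11 N·m²/kg².
F = 9.306×10^-5 N
9.306×10^-5 N × (1 dyn / 1.000×10^-5 N) = 9.306 dyn

9.31 dyn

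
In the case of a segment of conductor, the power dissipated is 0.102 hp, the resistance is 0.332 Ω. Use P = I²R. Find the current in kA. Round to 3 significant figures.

0.0151 kA

Solving P = I²R for I: I = √(P/R).
P = 0.102 hp = 76.06 W; R = 0.332 Ω.
I = 15.14 A
15.14 A × (1 kA / 1000 A) = 0.01514 kA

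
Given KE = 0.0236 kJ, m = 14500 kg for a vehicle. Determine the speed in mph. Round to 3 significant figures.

0.128 mph

Rearranging: v = √(2·KE/m).
KE = 0.0236 kJ = 23.60 J; m = 14500 kg.
v = 0.05705 m/s
0.05705 m/s × (1 mph / 0.4470 m/s) = 0.1276 mph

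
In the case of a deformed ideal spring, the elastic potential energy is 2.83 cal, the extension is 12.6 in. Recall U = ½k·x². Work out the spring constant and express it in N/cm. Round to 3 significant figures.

2.31 N/cm

Rearranging U = ½k·x² for k: k = 2U/x².
U = 2.83 cal = 11.84 J; x = 12.6 in = 0.3200 m.
k = 231.2 N/m
231.2 N/m × (1 N/cm / 100.0 N/m) = 2.312 N/cm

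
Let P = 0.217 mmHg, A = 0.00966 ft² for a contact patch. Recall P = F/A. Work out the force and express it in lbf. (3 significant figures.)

Solving P = F/A for F: F = P·A.
P = 0.217 mmHg = 28.93 Pa; A = 0.00966 ft² = 8.974×10^-4 m².
F = 0.02596 N
0.02596 N × (1 lbf / 4.448 N) = 0.005837 lbf

0.00584 lbf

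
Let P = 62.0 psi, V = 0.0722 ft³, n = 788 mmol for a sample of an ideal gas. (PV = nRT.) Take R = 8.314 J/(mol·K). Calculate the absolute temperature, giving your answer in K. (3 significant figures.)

133 K

From the ideal-gas law: T = PV/(nR).
P = 62.0 psi = 4.275×10^5 Pa; V = 0.0722 ft³ = 0.002044 m³; n = 788 mmol = 0.7880 mol; R = 8.314 J/(mol·K).
T = 133.4 K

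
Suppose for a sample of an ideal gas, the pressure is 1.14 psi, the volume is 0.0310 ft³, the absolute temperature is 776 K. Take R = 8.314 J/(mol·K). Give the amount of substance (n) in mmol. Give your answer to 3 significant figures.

1.07 mmol

Rearranging: n = PV/(RT).
P = 1.14 psi = 7860 Pa; V = 0.0310 ft³ = 8.778×10^-4 m³; T = 776 K; R = 8.314 J/(mol·K).
n = 0.001069 mol
0.001069 mol × (1 mmol / 0.001000 mol) = 1.069 mmol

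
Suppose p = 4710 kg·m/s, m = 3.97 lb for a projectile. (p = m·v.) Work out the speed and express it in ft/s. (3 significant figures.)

Rearranging p = m·v for v: v = p/m.
p = 4710 kg·m/s; m = 3.97 lb = 1.801 kg.
v = 2616 m/s
2616 m/s × (1 ft/s / 0.3048 m/s) = 8581 ft/s

8580 ft/s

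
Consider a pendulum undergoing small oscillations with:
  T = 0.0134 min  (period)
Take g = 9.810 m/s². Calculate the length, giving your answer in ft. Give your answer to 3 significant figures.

0.527 ft

Rearranging: L = g·(T/2π)².
T = 0.0134 min = 0.8040 s; g = 9.810 m/s².
L = 0.1606 m
0.1606 m × (1 ft / 0.3048 m) = 0.5270 ft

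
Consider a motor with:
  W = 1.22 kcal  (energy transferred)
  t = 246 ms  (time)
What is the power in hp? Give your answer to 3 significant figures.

27.8 hp

Directly: P = W/t.
W = 1.22 kcal = 5104 J; t = 246 ms = 0.2460 s.
P = 20750 W  (the unit combination reduces to kg·m²/s³ = W)
20750 W × (1 hp / 745.7 W) = 27.83 hp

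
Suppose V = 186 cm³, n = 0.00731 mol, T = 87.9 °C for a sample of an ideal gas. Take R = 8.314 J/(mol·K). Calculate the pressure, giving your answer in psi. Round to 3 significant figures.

From the ideal-gas law: P = nRT/V.
V = 186 cm³ = 1.860×10^-4 m³; n = 0.00731 mol; T = 87.9 °C = 361.0 K; R = 8.314 J/(mol·K).
P = 1.180×10^5 Pa
1.180×10^5 Pa × (1 psi / 6895 Pa) = 17.11 psi

17.1 psi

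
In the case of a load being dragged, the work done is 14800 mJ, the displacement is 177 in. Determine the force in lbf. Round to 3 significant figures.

0.740 lbf

Rearranging W = F·d for F: F = W/d.
W = 14800 mJ = 14.80 J; d = 177 in = 4.496 m.
F = 3.292 N
3.292 N × (1 lbf / 4.448 N) = 0.7401 lbf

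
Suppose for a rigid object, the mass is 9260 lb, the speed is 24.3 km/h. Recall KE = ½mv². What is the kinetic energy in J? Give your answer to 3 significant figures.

95700 J

Directly: KE = ½mv².
m = 9260 lb = 4200 kg; v = 24.3 km/h = 6.750 m/s.
KE = 95687 J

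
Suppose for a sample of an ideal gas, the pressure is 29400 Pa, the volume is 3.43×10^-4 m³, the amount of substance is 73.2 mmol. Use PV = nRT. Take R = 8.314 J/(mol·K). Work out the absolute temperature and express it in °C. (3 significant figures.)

-257 °C

From the ideal-gas law: T = PV/(nR).
P = 29400 Pa; V = 3.43×10^-4 m³; n = 73.2 mmol = 0.07320 mol; R = 8.314 J/(mol·K).
T = 16.57 K
16.57 K − 273.15 = -256.6 °C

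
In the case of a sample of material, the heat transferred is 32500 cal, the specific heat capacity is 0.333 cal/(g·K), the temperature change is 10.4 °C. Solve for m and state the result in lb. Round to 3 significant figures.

Rearranging: m = Q/(c·ΔT).
Q = 32500 cal = 1.360×10^5 J; c = 0.333 cal/(g·K) = 1393 J/(kg·K); ΔT = 10.4 °C = 10.40 K.
m = 9.384 kg
9.384 kg × (1 lb / 0.4536 kg) = 20.69 lb

20.7 lb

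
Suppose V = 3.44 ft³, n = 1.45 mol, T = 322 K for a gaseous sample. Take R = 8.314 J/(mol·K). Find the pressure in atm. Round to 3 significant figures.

P is given directly by: P = nRT/V.
V = 3.44 ft³ = 0.09741 m³; n = 1.45 mol; T = 322 K; R = 8.314 J/(mol·K).
P = 39850 Pa
39850 Pa × (1 atm / 1.013×10^5 Pa) = 0.3933 atm

0.393 atm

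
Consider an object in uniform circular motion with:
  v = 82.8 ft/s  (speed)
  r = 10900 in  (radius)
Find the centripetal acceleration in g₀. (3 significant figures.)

0.235 g₀

a is given directly by: a = v²/r.
v = 82.8 ft/s = 25.24 m/s; r = 10900 in = 276.9 m.
a = 2.301 m/s²
2.301 m/s² × (1 g₀ / 9.807 m/s²) = 0.2346 g₀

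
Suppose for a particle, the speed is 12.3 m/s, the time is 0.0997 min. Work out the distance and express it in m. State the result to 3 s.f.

73.6 m

Rearranging v = d/t for d: d = v·t.
v = 12.3 m/s; t = 0.0997 min = 5.982 s.
d = 73.58 m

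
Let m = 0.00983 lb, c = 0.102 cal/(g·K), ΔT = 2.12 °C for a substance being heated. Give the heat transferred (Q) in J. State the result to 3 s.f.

4.03 J

Directly: Q = mcΔT.
m = 0.00983 lb = 0.004459 kg; c = 0.102 cal/(g·K) = 426.8 J/(kg·K); ΔT = 2.12 °C = 2.120 K.
Q = 4.034 J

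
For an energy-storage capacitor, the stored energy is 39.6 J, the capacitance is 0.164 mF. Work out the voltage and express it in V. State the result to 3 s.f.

695 V

Rearranging: V = √(2E/C).
E = 39.6 J; C = 0.164 mF = 1.640×10^-4 F.
V = 694.9 V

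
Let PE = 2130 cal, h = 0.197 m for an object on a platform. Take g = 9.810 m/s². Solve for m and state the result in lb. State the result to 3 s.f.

Solving PE = m·g·h for m: m = PE/(g·h).
PE = 2130 cal = 8912 J; h = 0.197 m; g = 9.810 m/s².
m = 4611 kg
4611 kg × (1 lb / 0.4536 kg) = 10166 lb

10200 lb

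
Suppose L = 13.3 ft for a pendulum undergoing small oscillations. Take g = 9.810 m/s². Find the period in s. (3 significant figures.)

4.04 s

Directly: T = 2π√(L/g).
L = 13.3 ft = 4.054 m; g = 9.810 m/s².
T = 4.039 s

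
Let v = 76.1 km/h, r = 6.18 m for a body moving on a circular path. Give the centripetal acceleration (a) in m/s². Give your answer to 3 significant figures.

72.3 m/s²

Directly: a = v²/r.
v = 76.1 km/h = 21.14 m/s; r = 6.18 m.
a = 72.31 m/s²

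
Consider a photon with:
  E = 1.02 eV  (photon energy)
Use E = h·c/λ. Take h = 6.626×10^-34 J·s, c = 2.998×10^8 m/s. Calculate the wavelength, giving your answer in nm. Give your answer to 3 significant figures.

1220 nm

Solving E = h·c/λ for λ: λ = hc/E.
E = 1.02 eV = 1.634×10^-19 J; h = 6.626×10^-34 J·s; c = 2.998×10^8 m/s.
λ = 1.216×10^-6 m
1.216×10^-6 m × (1 nm / 1.000×10^-9 m) = 1216 nm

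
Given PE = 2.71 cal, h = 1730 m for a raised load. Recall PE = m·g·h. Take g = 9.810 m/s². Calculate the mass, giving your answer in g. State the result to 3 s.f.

Rearranging: m = PE/(g·h).
PE = 2.71 cal = 11.34 J; h = 1730 m; g = 9.810 m/s².
m = 6.681×10^-4 kg
6.681×10^-4 kg × (1 g / 0.001000 kg) = 0.6681 g

0.668 g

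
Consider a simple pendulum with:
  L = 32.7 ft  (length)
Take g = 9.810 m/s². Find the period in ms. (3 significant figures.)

6330 ms

T is given directly by: T = 2π√(L/g).
L = 32.7 ft = 9.967 m; g = 9.810 m/s².
T = 6.333 s
6.333 s × (1 ms / 0.001000 s) = 6333 ms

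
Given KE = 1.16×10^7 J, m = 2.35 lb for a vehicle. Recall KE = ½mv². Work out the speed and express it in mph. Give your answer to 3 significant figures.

Rearranging: v = √(2·KE/m).
KE = 1.16×10^7 J; m = 2.35 lb = 1.066 kg.
v = 4665 m/s
4665 m/s × (1 mph / 0.4470 m/s) = 10436 mph

10400 mph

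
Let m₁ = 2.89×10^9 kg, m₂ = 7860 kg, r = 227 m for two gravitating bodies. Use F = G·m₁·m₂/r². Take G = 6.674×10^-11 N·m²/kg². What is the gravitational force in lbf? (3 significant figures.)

0.00661 lbf

From Newton's law of gravitation: F = Gm₁m₂/r².
m₁ = 2.89×10^9 kg; m₂ = 7860 kg; r = 227 m; G = 6.674×10^-11 N·m²/kg².
F = 0.02942 N
0.02942 N × (1 lbf / 4.448 N) = 0.006614 lbf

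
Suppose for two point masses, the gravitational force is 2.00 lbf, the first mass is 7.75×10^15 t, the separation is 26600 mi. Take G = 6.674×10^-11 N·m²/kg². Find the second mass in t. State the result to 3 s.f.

Rearranging: m₂ = F·r²/(G·m₁).
F = 2.00 lbf = 8.896 N; m₁ = 7.75×10^15 t = 7.750×10^18 kg; r = 26600 mi = 4.281×10^7 m; G = 6.674×10^-11 N·m²/kg².
m₂ = 3.152×10^7 kg
3.152×10^7 kg × (1 t / 1000 kg) = 31520 t

31500 t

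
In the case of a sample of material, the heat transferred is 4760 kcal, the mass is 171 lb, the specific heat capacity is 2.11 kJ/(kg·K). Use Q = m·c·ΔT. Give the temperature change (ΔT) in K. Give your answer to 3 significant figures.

122 K

Solving Q = m·c·ΔT for ΔT: ΔT = Q/(m·c).
Q = 4760 kcal = 1.992×10^7 J; m = 171 lb = 77.56 kg; c = 2.11 kJ/(kg·K) = 2110 J/(kg·K).
ΔT = 121.7 K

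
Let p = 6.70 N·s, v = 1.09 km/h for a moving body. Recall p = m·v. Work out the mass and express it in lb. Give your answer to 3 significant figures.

Rearranging: m = p/v.
p = 6.70 N·s = 6.700 kg·m/s; v = 1.09 km/h = 0.3028 m/s.
m = 22.13 kg
22.13 kg × (1 lb / 0.4536 kg) = 48.78 lb

48.8 lb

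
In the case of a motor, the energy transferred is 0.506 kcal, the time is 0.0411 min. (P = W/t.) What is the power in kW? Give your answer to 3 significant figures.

0.859 kW

Directly: P = W/t.
W = 0.506 kcal = 2117 J; t = 0.0411 min = 2.466 s.
P = 858.5 W
858.5 W × (1 kW / 1000 W) = 0.8585 kW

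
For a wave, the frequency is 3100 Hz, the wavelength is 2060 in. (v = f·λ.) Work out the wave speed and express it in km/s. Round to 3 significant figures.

162 km/s

v is given directly by: v = fλ.
f = 3100 Hz; λ = 2060 in = 52.32 m.
v = 1.622×10^5 m/s
1.622×10^5 m/s × (1 km/s / 1000 m/s) = 162.2 km/s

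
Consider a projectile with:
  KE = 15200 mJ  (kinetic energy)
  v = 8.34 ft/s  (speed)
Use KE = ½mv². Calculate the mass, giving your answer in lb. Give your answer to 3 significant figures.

Rearranging KE = ½mv² for m: m = 2·KE/v².
KE = 15200 mJ = 15.20 J; v = 8.34 ft/s = 2.542 m/s.
m = 4.704 kg
4.704 kg × (1 lb / 0.4536 kg) = 10.37 lb

10.4 lb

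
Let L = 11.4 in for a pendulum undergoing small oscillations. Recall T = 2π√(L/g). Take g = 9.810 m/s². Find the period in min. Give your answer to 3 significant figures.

Directly: T = 2π√(L/g).
L = 11.4 in = 0.2896 m; g = 9.810 m/s².
T = 1.079 s
1.079 s × (1 min / 60.00 s) = 0.01799 min

0.0180 min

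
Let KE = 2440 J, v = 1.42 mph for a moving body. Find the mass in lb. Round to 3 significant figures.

Rearranging: m = 2·KE/v².
KE = 2440 J; v = 1.42 mph = 0.6348 m/s.
m = 12110 kg
12110 kg × (1 lb / 0.4536 kg) = 26698 lb

26700 lb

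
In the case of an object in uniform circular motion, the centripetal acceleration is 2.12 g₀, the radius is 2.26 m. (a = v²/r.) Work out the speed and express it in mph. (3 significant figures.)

15.3 mph

Solving a = v²/r for v: v = √(a·r).
a = 2.12 g₀ = 20.79 m/s²; r = 2.26 m.
v = 6.855 m/s
6.855 m/s × (1 mph / 0.4470 m/s) = 15.33 mph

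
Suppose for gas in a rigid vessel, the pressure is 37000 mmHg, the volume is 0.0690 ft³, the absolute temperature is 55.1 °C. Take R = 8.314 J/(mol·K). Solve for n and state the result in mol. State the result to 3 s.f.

Rearranging PV = nRT for n: n = PV/(RT).
P = 37000 mmHg = 4.933×10^6 Pa; V = 0.0690 ft³ = 0.001954 m³; T = 55.1 °C = 328.2 K; R = 8.314 J/(mol·K).
n = 3.532 mol

3.53 mol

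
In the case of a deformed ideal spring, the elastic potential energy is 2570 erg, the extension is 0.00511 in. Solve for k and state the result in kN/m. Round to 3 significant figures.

30.5 kN/m

Rearranging: k = 2U/x².
U = 2570 erg = 2.570×10^-4 J; x = 0.00511 in = 1.298×10^-4 m.
k = 30511 N/m
30511 N/m × (1 kN/m / 1000 N/m) = 30.51 kN/m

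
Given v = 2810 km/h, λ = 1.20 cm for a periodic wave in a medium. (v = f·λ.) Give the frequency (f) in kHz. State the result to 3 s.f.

Rearranging v = f·λ for f: f = v/λ.
v = 2810 km/h = 780.6 m/s; λ = 1.20 cm = 0.01200 m.
f = 65046 Hz
65046 Hz × (1 kHz / 1000 Hz) = 65.05 kHz

65.0 kHz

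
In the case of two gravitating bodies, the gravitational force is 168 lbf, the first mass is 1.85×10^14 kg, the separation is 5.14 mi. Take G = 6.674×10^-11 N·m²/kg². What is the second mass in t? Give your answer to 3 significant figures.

From Newton's law of gravitation: m₂ = F·r²/(G·m₁).
F = 168 lbf = 747.3 N; m₁ = 1.85×10^14 kg; r = 5.14 mi = 8272 m; G = 6.674×10^-11 N·m²/kg².
m₂ = 4.142×10^6 kg
4.142×10^6 kg × (1 t / 1000 kg) = 4142 t

4140 t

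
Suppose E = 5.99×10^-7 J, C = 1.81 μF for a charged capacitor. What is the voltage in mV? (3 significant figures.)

814 mV

Rearranging E = ½C·V² for V: V = √(2E/C).
E = 5.99×10^-7 J; C = 1.81 μF = 1.810×10^-6 F.
V = 0.8136 V
0.8136 V × (1 mV / 0.001000 V) = 813.6 mV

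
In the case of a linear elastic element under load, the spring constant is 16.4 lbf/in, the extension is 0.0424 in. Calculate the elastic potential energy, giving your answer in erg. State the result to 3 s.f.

U is given directly by: U = ½kx².
k = 16.4 lbf/in = 2872 N/m; x = 0.0424 in = 0.001077 m.
U = 0.001666 J
0.001666 J × (1 erg / 1.000×10^-7 J) = 16656 erg

16700 erg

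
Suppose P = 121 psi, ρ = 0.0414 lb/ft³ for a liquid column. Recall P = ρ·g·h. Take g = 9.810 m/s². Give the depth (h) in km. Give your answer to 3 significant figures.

Rearranging P = ρ·g·h for h: h = P/(ρ·g).
P = 121 psi = 8.343×10^5 Pa; ρ = 0.0414 lb/ft³ = 0.6632 kg/m³; g = 9.810 m/s².
h = 1.282×10^5 m
1.282×10^5 m × (1 km / 1000 m) = 128.2 km

128 km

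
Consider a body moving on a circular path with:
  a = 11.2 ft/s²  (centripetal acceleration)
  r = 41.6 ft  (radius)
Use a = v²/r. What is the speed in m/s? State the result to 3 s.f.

Solving a = v²/r for v: v = √(a·r).
a = 11.2 ft/s² = 3.414 m/s²; r = 41.6 ft = 12.68 m.
v = 6.579 m/s

6.58 m/s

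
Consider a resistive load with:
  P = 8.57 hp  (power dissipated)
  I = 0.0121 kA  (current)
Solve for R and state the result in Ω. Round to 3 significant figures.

Rearranging: R = P/I².
P = 8.57 hp = 6391 W; I = 0.0121 kA = 12.10 A.
R = 43.65 Ω

43.6 Ω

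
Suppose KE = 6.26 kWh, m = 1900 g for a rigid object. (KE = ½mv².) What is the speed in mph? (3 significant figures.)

10900 mph

Rearranging KE = ½mv² for v: v = √(2·KE/m).
KE = 6.26 kWh = 2.254×10^7 J; m = 1900 g = 1.900 kg.
v = 4871 m/s
4871 m/s × (1 mph / 0.4470 m/s) = 10895 mph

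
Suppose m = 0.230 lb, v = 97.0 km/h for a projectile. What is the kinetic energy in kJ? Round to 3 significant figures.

0.0379 kJ

KE is given directly by: KE = ½mv².
m = 0.230 lb = 0.1043 kg; v = 97.0 km/h = 26.94 m/s.
KE = 37.87 J
37.87 J × (1 kJ / 1000 J) = 0.03787 kJ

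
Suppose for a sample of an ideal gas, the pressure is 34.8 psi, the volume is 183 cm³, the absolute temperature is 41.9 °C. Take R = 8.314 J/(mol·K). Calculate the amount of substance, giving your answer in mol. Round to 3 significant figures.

From the ideal-gas law: n = PV/(RT).
P = 34.8 psi = 2.399×10^5 Pa; V = 183 cm³ = 1.830×10^-4 m³; T = 41.9 °C = 315.0 K; R = 8.314 J/(mol·K).
n = 0.01676 mol

0.0168 mol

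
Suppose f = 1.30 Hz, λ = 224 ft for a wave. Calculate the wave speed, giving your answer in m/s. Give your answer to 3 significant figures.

88.8 m/s

Directly: v = fλ.
f = 1.30 Hz; λ = 224 ft = 68.28 m.
v = 88.76 m/s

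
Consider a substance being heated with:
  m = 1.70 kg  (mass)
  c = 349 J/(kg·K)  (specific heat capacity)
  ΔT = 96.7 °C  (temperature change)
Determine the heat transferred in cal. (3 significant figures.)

Directly: Q = mcΔT.
m = 1.70 kg; c = 349 J/(kg·K); ΔT = 96.7 °C = 96.70 K.
Q = 57372 J
57372 J × (1 cal / 4.184 J) = 13712 cal

13700 cal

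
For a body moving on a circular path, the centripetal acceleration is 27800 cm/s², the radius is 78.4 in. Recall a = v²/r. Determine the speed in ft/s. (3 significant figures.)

77.2 ft/s

Solving a = v²/r for v: v = √(a·r).
a = 27800 cm/s² = 278.0 m/s²; r = 78.4 in = 1.991 m.
v = 23.53 m/s
23.53 m/s × (1 ft/s / 0.3048 m/s) = 77.19 ft/s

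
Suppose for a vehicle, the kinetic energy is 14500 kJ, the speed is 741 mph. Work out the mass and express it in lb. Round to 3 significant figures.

Rearranging: m = 2·KE/v².
KE = 14500 kJ = 1.450×10^7 J; v = 741 mph = 331.3 m/s.
m = 264.3 kg
264.3 kg × (1 lb / 0.4536 kg) = 582.6 lb

583 lb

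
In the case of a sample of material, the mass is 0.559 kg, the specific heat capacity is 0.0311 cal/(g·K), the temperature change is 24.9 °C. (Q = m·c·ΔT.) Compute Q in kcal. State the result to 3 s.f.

0.433 kcal

Q is given directly by: Q = mcΔT.
m = 0.559 kg; c = 0.0311 cal/(g·K) = 130.1 J/(kg·K); ΔT = 24.9 °C = 24.90 K.
Q = 1811 J
1811 J × (1 kcal / 4184 J) = 0.4329 kcal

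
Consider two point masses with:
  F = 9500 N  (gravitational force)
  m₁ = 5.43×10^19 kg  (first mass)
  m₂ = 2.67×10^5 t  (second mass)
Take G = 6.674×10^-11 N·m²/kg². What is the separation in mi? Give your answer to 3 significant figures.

6270 mi

From Newton's law of gravitation: r = √(G·m₁m₂/F).
F = 9500 N; m₁ = 5.43×10^19 kg; m₂ = 2.67×10^5 t = 2.670×10^8 kg; G = 6.674×10^-11 N·m²/kg².
r = 1.009×10^7 m
1.009×10^7 m × (1 mi / 1609 m) = 6271 mi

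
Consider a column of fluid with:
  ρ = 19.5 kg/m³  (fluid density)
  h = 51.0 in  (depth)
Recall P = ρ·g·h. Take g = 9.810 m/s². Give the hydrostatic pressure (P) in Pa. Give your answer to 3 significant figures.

Directly: P = ρgh.
ρ = 19.5 kg/m³; h = 51.0 in = 1.295 m; g = 9.810 m/s².
P = 247.8 Pa  (the unit combination reduces to kg/(m·s²) = Pa)

248 Pa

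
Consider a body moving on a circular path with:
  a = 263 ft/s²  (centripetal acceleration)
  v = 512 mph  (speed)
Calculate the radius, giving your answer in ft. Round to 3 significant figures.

2140 ft

Rearranging: r = v²/a.
a = 263 ft/s² = 80.16 m/s²; v = 512 mph = 228.9 m/s.
r = 653.5 m
653.5 m × (1 ft / 0.3048 m) = 2144 ft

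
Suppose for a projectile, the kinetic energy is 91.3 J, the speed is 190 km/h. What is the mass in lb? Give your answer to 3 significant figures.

0.145 lb

Rearranging: m = 2·KE/v².
KE = 91.3 J; v = 190 km/h = 52.78 m/s.
m = 0.06555 kg
0.06555 kg × (1 lb / 0.4536 kg) = 0.1445 lb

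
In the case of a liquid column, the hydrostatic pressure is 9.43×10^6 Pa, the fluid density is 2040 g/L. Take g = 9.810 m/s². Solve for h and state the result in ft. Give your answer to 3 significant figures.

1550 ft

Solving P = ρ·g·h for h: h = P/(ρ·g).
P = 9.43×10^6 Pa; ρ = 2040 g/L = 2040 kg/m³; g = 9.810 m/s².
h = 471.2 m
471.2 m × (1 ft / 0.3048 m) = 1546 ft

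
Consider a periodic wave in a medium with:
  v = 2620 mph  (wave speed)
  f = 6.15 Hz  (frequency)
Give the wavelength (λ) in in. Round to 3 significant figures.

7500 in

Rearranging: λ = v/f.
v = 2620 mph = 1171 m/s; f = 6.15 Hz.
λ = 190.4 m
190.4 m × (1 in / 0.02540 m) = 7498 in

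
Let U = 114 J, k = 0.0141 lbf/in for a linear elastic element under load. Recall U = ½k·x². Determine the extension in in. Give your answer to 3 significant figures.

Rearranging U = ½k·x² for x: x = √(2U/k).
U = 114 J; k = 0.0141 lbf/in = 2.469 N/m.
x = 9.609 m
9.609 m × (1 in / 0.02540 m) = 378.3 in

378 in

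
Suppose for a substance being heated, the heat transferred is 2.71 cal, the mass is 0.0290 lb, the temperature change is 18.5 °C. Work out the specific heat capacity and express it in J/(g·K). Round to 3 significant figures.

0.0466 J/(g·K)

Rearranging: c = Q/(m·ΔT).
Q = 2.71 cal = 11.34 J; m = 0.0290 lb = 0.01315 kg; ΔT = 18.5 °C = 18.50 K.
c = 46.59 J/(kg·K)
46.59 J/(kg·K) × (1 J/(g·K) / 1000 J/(kg·K)) = 0.04659 J/(g·K)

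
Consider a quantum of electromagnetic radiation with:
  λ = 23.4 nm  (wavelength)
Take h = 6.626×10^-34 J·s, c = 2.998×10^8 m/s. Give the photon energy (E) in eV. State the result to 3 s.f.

E is given directly by: E = hc/λ.
λ = 23.4 nm = 2.340×10^-8 m; h = 6.626×10^-34 J·s; c = 2.998×10^8 m/s.
E = 8.489×10^-18 J
8.489×10^-18 J × (1 eV / 1.602×10^-19 J) = 52.99 eV

53.0 eV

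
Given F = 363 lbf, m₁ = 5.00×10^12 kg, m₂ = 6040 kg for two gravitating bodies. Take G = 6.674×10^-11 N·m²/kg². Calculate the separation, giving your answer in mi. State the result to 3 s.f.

From Newton's law of gravitation: r = √(G·m₁m₂/F).
F = 363 lbf = 1615 N; m₁ = 5.00×10^12 kg; m₂ = 6040 kg; G = 6.674×10^-11 N·m²/kg².
r = 35.33 m
35.33 m × (1 mi / 1609 m) = 0.02195 mi

0.0220 mi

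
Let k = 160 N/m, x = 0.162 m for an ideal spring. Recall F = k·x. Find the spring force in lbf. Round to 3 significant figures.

5.83 lbf

Directly: F = kx.
k = 160 N/m; x = 0.162 m.
F = 25.92 N
25.92 N × (1 lbf / 4.448 N) = 5.827 lbf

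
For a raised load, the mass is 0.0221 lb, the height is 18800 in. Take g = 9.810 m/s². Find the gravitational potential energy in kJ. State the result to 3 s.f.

0.0470 kJ

PE is given directly by: PE = mgh.
m = 0.0221 lb = 0.01002 kg; h = 18800 in = 477.5 m; g = 9.810 m/s².
PE = 46.96 J
46.96 J × (1 kJ / 1000 J) = 0.04696 kJ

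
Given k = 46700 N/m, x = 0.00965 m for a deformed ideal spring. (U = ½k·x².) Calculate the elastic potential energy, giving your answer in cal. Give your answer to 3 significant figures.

0.520 cal

Directly: U = ½kx².
k = 46700 N/m; x = 0.00965 m.
U = 2.174 J
2.174 J × (1 cal / 4.184 J) = 0.5197 cal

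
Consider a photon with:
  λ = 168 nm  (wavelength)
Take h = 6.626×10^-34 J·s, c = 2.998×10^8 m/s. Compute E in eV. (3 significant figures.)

E is given directly by: E = hc/λ.
λ = 168 nm = 1.680×10^-7 m; h = 6.626×10^-34 J·s; c = 2.998×10^8 m/s.
E = 1.182×10^-18 J
1.182×10^-18 J × (1 eV / 1.602×10^-19 J) = 7.380 eV

7.38 eV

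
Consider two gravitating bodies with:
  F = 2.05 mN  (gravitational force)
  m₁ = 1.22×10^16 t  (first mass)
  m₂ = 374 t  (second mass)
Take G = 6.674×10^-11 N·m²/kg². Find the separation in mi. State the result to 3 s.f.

2.39×10^5 mi

Solving F = G·m₁·m₂/r² for r: r = √(G·m₁m₂/F).
F = 2.05 mN = 0.002050 N; m₁ = 1.22×10^16 t = 1.220×10^19 kg; m₂ = 374 t = 3.740×10^5 kg; G = 6.674×10^-11 N·m²/kg².
r = 3.854×10^8 m
3.854×10^8 m × (1 mi / 1609 m) = 2.395×10^5 mi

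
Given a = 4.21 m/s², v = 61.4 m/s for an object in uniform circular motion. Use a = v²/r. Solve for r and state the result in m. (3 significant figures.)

895 m

Rearranging: r = v²/a.
a = 4.21 m/s²; v = 61.4 m/s.
r = 895.5 m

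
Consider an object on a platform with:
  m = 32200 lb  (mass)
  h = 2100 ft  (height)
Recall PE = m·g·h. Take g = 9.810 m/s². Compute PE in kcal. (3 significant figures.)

PE is given directly by: PE = mgh.
m = 32200 lb = 14606 kg; h = 2100 ft = 640.1 m; g = 9.810 m/s².
PE = 9.171×10^7 J  (the unit combination reduces to kg·m²/s² = J)
9.171×10^7 J × (1 kcal / 4184 J) = 21920 kcal

21900 kcal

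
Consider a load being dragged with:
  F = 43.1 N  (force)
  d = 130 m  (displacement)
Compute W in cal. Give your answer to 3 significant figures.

1340 cal

Directly: W = F·d.
F = 43.1 N; d = 130 m.
W = 5603 J  (the unit combination reduces to kg·m²/s² = J)
5603 J × (1 cal / 4.184 J) = 1339 cal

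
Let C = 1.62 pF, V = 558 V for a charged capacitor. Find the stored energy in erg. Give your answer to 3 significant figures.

E is given directly by: E = ½CV².
C = 1.62 pF = 1.620×10^-12 F; V = 558 V.
E = 2.522×10^-7 J  (the unit combination reduces to kg·m²/s² = J)
2.522×10^-7 J × (1 erg / 1.000×10^-7 J) = 2.522 erg

2.52 erg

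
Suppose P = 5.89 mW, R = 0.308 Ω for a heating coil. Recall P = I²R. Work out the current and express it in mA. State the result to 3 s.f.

Rearranging P = I²R for I: I = √(P/R).
P = 5.89 mW = 0.005890 W; R = 0.308 Ω.
I = 0.1383 A
0.1383 A × (1 mA / 0.001000 A) = 138.3 mA

138 mA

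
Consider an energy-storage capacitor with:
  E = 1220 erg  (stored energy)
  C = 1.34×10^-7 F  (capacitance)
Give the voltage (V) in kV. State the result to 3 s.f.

Solving E = ½C·V² for V: V = √(2E/C).
E = 1220 erg = 1.220×10^-4 J; C = 1.34×10^-7 F.
V = 42.67 V
42.67 V × (1 kV / 1000 V) = 0.04267 kV

0.0427 kV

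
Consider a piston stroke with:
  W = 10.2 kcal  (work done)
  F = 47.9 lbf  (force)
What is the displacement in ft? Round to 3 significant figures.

Rearranging: d = W/F.
W = 10.2 kcal = 42677 J; F = 47.9 lbf = 213.1 N.
d = 200.3 m
200.3 m × (1 ft / 0.3048 m) = 657.1 ft

657 ft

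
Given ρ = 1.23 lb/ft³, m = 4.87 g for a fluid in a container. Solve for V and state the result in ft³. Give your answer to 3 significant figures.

0.00873 ft³

Rearranging: V = m/ρ.
ρ = 1.23 lb/ft³ = 19.70 kg/m³; m = 4.87 g = 0.004870 kg.
V = 2.472×10^-4 m³
2.472×10^-4 m³ × (1 ft³ / 0.02832 m³) = 0.008729 ft³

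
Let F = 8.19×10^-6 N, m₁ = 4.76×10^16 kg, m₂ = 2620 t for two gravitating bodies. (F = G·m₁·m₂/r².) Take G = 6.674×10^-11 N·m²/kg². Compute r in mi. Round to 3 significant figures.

6.26×10^5 mi

From Newton's law of gravitation: r = √(G·m₁m₂/F).
F = 8.19×10^-6 N; m₁ = 4.76×10^16 kg; m₂ = 2620 t = 2.620×10^6 kg; G = 6.674×10^-11 N·m²/kg².
r = 1.008×10^9 m
1.008×10^9 m × (1 mi / 1609 m) = 6.264×10^5 mi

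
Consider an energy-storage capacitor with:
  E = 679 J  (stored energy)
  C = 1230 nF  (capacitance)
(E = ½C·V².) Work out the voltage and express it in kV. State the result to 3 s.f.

Solving E = ½C·V² for V: V = √(2E/C).
E = 679 J; C = 1230 nF = 1.230×10^-6 F.
V = 33227 V
33227 V × (1 kV / 1000 V) = 33.23 kV

33.2 kV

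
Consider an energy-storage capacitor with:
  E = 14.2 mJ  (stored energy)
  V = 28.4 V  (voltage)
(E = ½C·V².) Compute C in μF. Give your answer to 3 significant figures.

Rearranging: C = 2E/V².
E = 14.2 mJ = 0.01420 J; V = 28.4 V.
C = 3.521×10^-5 F
3.521×10^-5 F × (1 μF / 1.000×10^-6 F) = 35.21 μF

35.2 μF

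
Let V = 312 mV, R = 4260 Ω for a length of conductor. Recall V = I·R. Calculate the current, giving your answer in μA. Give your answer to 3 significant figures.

73.2 μA

From Ohm's law: I = V/R.
V = 312 mV = 0.3120 V; R = 4260 Ω.
I = 7.324×10^-5 A
7.324×10^-5 A × (1 μA / 1.000×10^-6 A) = 73.24 μA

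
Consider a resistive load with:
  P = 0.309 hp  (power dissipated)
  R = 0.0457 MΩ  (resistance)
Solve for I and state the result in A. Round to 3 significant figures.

0.0710 A

Solving P = I²R for I: I = √(P/R).
P = 0.309 hp = 230.4 W; R = 0.0457 MΩ = 45700 Ω.
I = 0.07101 A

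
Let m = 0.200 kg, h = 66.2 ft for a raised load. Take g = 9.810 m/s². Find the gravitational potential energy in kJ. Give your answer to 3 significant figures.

PE is given directly by: PE = mgh.
m = 0.200 kg; h = 66.2 ft = 20.18 m; g = 9.810 m/s².
PE = 39.59 J
39.59 J × (1 kJ / 1000 J) = 0.03959 kJ

0.0396 kJ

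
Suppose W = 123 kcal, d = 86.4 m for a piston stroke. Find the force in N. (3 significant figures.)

5960 N

Rearranging: F = W/d.
W = 123 kcal = 5.146×10^5 J; d = 86.4 m.
F = 5956 N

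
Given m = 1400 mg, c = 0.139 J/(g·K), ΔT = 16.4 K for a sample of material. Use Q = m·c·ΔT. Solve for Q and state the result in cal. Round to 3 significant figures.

Q is given directly by: Q = mcΔT.
m = 1400 mg = 0.001400 kg; c = 0.139 J/(g·K) = 139.0 J/(kg·K); ΔT = 16.4 K.
Q = 3.191 J  (the unit combination reduces to kg·m²/s² = J)
3.191 J × (1 cal / 4.184 J) = 0.7628 cal

0.763 cal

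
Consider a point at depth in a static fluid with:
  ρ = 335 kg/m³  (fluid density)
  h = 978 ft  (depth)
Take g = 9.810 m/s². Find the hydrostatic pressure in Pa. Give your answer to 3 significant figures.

9.80×10^5 Pa

P is given directly by: P = ρgh.
ρ = 335 kg/m³; h = 978 ft = 298.1 m; g = 9.810 m/s².
P = 9.796×10^5 Pa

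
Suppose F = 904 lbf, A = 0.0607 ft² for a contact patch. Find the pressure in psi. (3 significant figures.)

P is given directly by: P = F/A.
F = 904 lbf = 4021 N; A = 0.0607 ft² = 0.005639 m².
P = 7.131×10^5 Pa
7.131×10^5 Pa × (1 psi / 6895 Pa) = 103.4 psi

103 psi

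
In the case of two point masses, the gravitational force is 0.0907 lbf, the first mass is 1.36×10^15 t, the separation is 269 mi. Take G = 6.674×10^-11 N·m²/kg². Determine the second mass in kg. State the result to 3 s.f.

From Newton's law of gravitation: m₂ = F·r²/(G·m₁).
F = 0.0907 lbf = 0.4035 N; m₁ = 1.36×10^15 t = 1.360×10^18 kg; r = 269 mi = 4.329×10^5 m; G = 6.674×10^-11 N·m²/kg².
m₂ = 833.0 kg

833 kg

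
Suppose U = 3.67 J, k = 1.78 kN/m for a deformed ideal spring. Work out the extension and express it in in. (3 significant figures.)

Rearranging U = ½k·x² for x: x = √(2U/k).
U = 3.67 J; k = 1.78 kN/m = 1780 N/m.
x = 0.06422 m
0.06422 m × (1 in / 0.02540 m) = 2.528 in

2.53 in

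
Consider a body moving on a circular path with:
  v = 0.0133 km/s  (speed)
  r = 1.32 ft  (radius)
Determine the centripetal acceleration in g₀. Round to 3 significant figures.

44.8 g₀

Directly: a = v²/r.
v = 0.0133 km/s = 13.30 m/s; r = 1.32 ft = 0.4023 m.
a = 439.7 m/s²
439.7 m/s² × (1 g₀ / 9.807 m/s²) = 44.83 g₀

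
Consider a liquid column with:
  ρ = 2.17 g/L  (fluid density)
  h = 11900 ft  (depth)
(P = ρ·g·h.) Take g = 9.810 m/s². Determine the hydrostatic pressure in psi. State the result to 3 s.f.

P is given directly by: P = ρgh.
ρ = 2.17 g/L = 2.170 kg/m³; h = 11900 ft = 3627 m; g = 9.810 m/s².
P = 77213 Pa
77213 Pa × (1 psi / 6895 Pa) = 11.20 psi

11.2 psi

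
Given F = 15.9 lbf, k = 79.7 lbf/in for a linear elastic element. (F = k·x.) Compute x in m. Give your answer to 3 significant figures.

0.00507 m

From Hooke's law: x = F/k.
F = 15.9 lbf = 70.73 N; k = 79.7 lbf/in = 13958 N/m.
x = 0.005067 m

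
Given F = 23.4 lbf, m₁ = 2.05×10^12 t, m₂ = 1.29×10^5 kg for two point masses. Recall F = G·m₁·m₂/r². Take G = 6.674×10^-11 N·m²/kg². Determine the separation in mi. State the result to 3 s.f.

Rearranging: r = √(G·m₁m₂/F).
F = 23.4 lbf = 104.1 N; m₁ = 2.05×10^12 t = 2.050×10^15 kg; m₂ = 1.29×10^5 kg; G = 6.674×10^-11 N·m²/kg².
r = 13022 m
13022 m × (1 mi / 1609 m) = 8.091 mi

8.09 mi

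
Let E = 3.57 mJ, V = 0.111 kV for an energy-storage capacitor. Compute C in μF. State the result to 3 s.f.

0.579 μF

Solving E = ½C·V² for C: C = 2E/V².
E = 3.57 mJ = 0.003570 J; V = 0.111 kV = 111.0 V.
C = 5.795×10^-7 F
5.795×10^-7 F × (1 μF / 1.000×10^-6 F) = 0.5795 μF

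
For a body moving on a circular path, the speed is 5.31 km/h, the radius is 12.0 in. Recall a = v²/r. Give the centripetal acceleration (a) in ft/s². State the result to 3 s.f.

23.4 ft/s²

a is given directly by: a = v²/r.
v = 5.31 km/h = 1.475 m/s; r = 12.0 in = 0.3048 m.
a = 7.138 m/s²
7.138 m/s² × (1 ft/s² / 0.3048 m/s²) = 23.42 ft/s²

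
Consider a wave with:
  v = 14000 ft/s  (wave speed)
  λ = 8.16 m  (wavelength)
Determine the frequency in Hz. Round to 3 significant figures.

523 Hz

Rearranging: f = v/λ.
v = 14000 ft/s = 4267 m/s; λ = 8.16 m.
f = 522.9 Hz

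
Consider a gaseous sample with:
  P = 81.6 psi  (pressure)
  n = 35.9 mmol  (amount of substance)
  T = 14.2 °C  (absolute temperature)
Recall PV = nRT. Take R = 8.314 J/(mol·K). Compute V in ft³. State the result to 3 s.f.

From the ideal-gas law: V = nRT/P.
P = 81.6 psi = 5.626×10^5 Pa; n = 35.9 mmol = 0.03590 mol; T = 14.2 °C = 287.3 K; R = 8.314 J/(mol·K).
V = 1.524×10^-4 m³
1.524×10^-4 m³ × (1 ft³ / 0.02832 m³) = 0.005383 ft³

0.00538 ft³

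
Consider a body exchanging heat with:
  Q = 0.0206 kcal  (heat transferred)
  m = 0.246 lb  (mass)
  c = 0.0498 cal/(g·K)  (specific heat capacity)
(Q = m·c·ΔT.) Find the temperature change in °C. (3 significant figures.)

3.71 °C

Rearranging: ΔT = Q/(m·c).
Q = 0.0206 kcal = 86.19 J; m = 0.246 lb = 0.1116 kg; c = 0.0498 cal/(g·K) = 208.4 J/(kg·K).
ΔT = 3.707 K
Since 1 °C = 1 K, 3.707 °C.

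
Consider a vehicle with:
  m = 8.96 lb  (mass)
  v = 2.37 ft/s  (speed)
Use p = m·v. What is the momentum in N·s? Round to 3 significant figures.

p is given directly by: p = mv.
m = 8.96 lb = 4.064 kg; v = 2.37 ft/s = 0.7224 m/s.
p = 2.936 kg·m/s
Since 1 N·s = 1 kg·m/s, 2.936 N·s.

2.94 N·s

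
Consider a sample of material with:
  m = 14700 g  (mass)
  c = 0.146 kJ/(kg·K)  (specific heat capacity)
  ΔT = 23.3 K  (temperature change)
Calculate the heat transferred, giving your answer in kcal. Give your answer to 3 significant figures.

Q is given directly by: Q = mcΔT.
m = 14700 g = 14.70 kg; c = 0.146 kJ/(kg·K) = 146.0 J/(kg·K); ΔT = 23.3 K.
Q = 50006 J
50006 J × (1 kcal / 4184 J) = 11.95 kcal

12.0 kcal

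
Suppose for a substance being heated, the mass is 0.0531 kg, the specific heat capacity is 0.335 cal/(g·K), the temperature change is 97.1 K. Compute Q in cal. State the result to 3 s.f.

Q is given directly by: Q = mcΔT.
m = 0.0531 kg; c = 0.335 cal/(g·K) = 1402 J/(kg·K); ΔT = 97.1 K.
Q = 7227 J
7227 J × (1 cal / 4.184 J) = 1727 cal

1730 cal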